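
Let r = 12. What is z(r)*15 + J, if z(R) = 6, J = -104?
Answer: -14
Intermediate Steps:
z(r)*15 + J = 6*15 - 104 = 90 - 104 = -14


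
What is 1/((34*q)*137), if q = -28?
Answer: -1/130424 ≈ -7.6673e-6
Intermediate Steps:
1/((34*q)*137) = 1/((34*(-28))*137) = 1/(-952*137) = 1/(-130424) = -1/130424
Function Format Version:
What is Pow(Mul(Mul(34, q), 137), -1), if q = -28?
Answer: Rational(-1, 130424) ≈ -7.6673e-6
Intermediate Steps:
Pow(Mul(Mul(34, q), 137), -1) = Pow(Mul(Mul(34, -28), 137), -1) = Pow(Mul(-952, 137), -1) = Pow(-130424, -1) = Rational(-1, 130424)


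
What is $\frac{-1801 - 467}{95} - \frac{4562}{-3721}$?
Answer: $- \frac{8005838}{353495} \approx -22.648$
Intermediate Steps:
$\frac{-1801 - 467}{95} - \frac{4562}{-3721} = \left(-2268\right) \frac{1}{95} - - \frac{4562}{3721} = - \frac{2268}{95} + \frac{4562}{3721} = - \frac{8005838}{353495}$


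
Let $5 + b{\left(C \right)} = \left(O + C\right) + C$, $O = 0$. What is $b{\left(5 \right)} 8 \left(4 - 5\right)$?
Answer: $-40$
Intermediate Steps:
$b{\left(C \right)} = -5 + 2 C$ ($b{\left(C \right)} = -5 + \left(\left(0 + C\right) + C\right) = -5 + \left(C + C\right) = -5 + 2 C$)
$b{\left(5 \right)} 8 \left(4 - 5\right) = \left(-5 + 2 \cdot 5\right) 8 \left(4 - 5\right) = \left(-5 + 10\right) 8 \left(-1\right) = 5 \left(-8\right) = -40$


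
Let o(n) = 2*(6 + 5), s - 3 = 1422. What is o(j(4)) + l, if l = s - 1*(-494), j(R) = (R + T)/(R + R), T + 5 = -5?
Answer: 1941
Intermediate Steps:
T = -10 (T = -5 - 5 = -10)
s = 1425 (s = 3 + 1422 = 1425)
j(R) = (-10 + R)/(2*R) (j(R) = (R - 10)/(R + R) = (-10 + R)/((2*R)) = (-10 + R)*(1/(2*R)) = (-10 + R)/(2*R))
o(n) = 22 (o(n) = 2*11 = 22)
l = 1919 (l = 1425 - 1*(-494) = 1425 + 494 = 1919)
o(j(4)) + l = 22 + 1919 = 1941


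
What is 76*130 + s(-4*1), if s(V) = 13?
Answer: 9893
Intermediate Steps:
76*130 + s(-4*1) = 76*130 + 13 = 9880 + 13 = 9893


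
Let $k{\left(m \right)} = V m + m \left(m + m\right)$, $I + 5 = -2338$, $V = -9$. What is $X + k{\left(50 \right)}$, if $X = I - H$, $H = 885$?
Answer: $1322$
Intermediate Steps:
$I = -2343$ ($I = -5 - 2338 = -2343$)
$X = -3228$ ($X = -2343 - 885 = -3228$)
$k{\left(m \right)} = - 9 m + 2 m^{2}$ ($k{\left(m \right)} = - 9 m + m \left(m + m\right) = - 9 m + m 2 m = - 9 m + 2 m^{2}$)
$X + k{\left(50 \right)} = -3228 + 50 \left(-9 + 2 \cdot 50\right) = -3228 + 50 \left(-9 + 100\right) = -3228 + 50 \cdot 91 = -3228 + 4550 = 1322$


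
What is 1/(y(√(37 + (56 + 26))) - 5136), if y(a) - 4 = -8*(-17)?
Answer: -1/4996 ≈ -0.00020016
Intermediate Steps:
y(a) = 140 (y(a) = 4 - 8*(-17) = 4 + 136 = 140)
1/(y(√(37 + (56 + 26))) - 5136) = 1/(140 - 5136) = 1/(-4996) = -1/4996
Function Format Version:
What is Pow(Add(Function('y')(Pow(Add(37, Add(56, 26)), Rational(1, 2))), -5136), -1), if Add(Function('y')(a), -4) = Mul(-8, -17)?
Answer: Rational(-1, 4996) ≈ -0.00020016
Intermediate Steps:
Function('y')(a) = 140 (Function('y')(a) = Add(4, Mul(-8, -17)) = Add(4, 136) = 140)
Pow(Add(Function('y')(Pow(Add(37, Add(56, 26)), Rational(1, 2))), -5136), -1) = Pow(Add(140, -5136), -1) = Pow(-4996, -1) = Rational(-1, 4996)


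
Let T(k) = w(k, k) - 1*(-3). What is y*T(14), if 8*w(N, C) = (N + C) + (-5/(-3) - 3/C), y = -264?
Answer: -24695/14 ≈ -1763.9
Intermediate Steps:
w(N, C) = 5/24 - 3/(8*C) + C/8 + N/8 (w(N, C) = ((N + C) + (-5/(-3) - 3/C))/8 = ((C + N) + (-5*(-1/3) - 3/C))/8 = ((C + N) + (5/3 - 3/C))/8 = (5/3 + C + N - 3/C)/8 = 5/24 - 3/(8*C) + C/8 + N/8)
T(k) = 3 + (-9 + k*(5 + 6*k))/(24*k) (T(k) = (-9 + k*(5 + 3*k + 3*k))/(24*k) - 1*(-3) = (-9 + k*(5 + 6*k))/(24*k) + 3 = 3 + (-9 + k*(5 + 6*k))/(24*k))
y*T(14) = -264*(77/24 - 3/8/14 + (1/4)*14) = -264*(77/24 - 3/8*1/14 + 7/2) = -264*(77/24 - 3/112 + 7/2) = -264*2245/336 = -24695/14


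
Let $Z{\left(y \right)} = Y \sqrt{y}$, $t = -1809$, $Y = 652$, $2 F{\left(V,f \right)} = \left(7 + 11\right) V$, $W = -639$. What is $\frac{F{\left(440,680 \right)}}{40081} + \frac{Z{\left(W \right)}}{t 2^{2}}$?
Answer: $\frac{3960}{40081} - \frac{163 i \sqrt{71}}{603} \approx 0.0988 - 2.2777 i$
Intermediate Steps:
$F{\left(V,f \right)} = 9 V$ ($F{\left(V,f \right)} = \frac{\left(7 + 11\right) V}{2} = \frac{18 V}{2} = 9 V$)
$Z{\left(y \right)} = 652 \sqrt{y}$
$\frac{F{\left(440,680 \right)}}{40081} + \frac{Z{\left(W \right)}}{t 2^{2}} = \frac{9 \cdot 440}{40081} + \frac{652 \sqrt{-639}}{\left(-1809\right) 2^{2}} = 3960 \cdot \frac{1}{40081} + \frac{652 \cdot 3 i \sqrt{71}}{\left(-1809\right) 4} = \frac{3960}{40081} + \frac{1956 i \sqrt{71}}{-7236} = \frac{3960}{40081} + 1956 i \sqrt{71} \left(- \frac{1}{7236}\right) = \frac{3960}{40081} - \frac{163 i \sqrt{71}}{603}$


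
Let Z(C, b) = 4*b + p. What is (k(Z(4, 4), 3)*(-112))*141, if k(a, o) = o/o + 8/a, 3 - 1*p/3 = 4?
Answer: -331632/13 ≈ -25510.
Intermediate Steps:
p = -3 (p = 9 - 3*4 = 9 - 12 = -3)
Z(C, b) = -3 + 4*b (Z(C, b) = 4*b - 3 = -3 + 4*b)
k(a, o) = 1 + 8/a
(k(Z(4, 4), 3)*(-112))*141 = (((8 + (-3 + 4*4))/(-3 + 4*4))*(-112))*141 = (((8 + (-3 + 16))/(-3 + 16))*(-112))*141 = (((8 + 13)/13)*(-112))*141 = (((1/13)*21)*(-112))*141 = ((21/13)*(-112))*141 = -2352/13*141 = -331632/13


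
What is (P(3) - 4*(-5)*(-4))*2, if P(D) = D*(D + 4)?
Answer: -118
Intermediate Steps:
P(D) = D*(4 + D)
(P(3) - 4*(-5)*(-4))*2 = (3*(4 + 3) - 4*(-5)*(-4))*2 = (3*7 + 20*(-4))*2 = (21 - 80)*2 = -59*2 = -118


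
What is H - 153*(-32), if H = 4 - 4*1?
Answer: 4896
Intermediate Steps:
H = 0 (H = 4 - 4 = 0)
H - 153*(-32) = 0 - 153*(-32) = 0 + 4896 = 4896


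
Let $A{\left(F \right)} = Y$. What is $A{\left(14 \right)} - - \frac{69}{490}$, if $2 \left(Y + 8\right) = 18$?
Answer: $\frac{559}{490} \approx 1.1408$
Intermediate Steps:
$Y = 1$ ($Y = -8 + \frac{1}{2} \cdot 18 = -8 + 9 = 1$)
$A{\left(F \right)} = 1$
$A{\left(14 \right)} - - \frac{69}{490} = 1 - - \frac{69}{490} = 1 + \frac{69}{490} = \frac{559}{490}$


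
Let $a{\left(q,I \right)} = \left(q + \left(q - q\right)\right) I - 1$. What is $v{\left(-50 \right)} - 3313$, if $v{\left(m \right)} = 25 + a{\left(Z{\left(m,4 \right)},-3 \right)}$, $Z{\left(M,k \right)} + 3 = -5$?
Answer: $-3265$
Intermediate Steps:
$Z{\left(M,k \right)} = -8$ ($Z{\left(M,k \right)} = -3 - 5 = -8$)
$a{\left(q,I \right)} = -1 + I q$ ($a{\left(q,I \right)} = \left(q + 0\right) I - 1 = q I - 1 = I q - 1 = -1 + I q$)
$v{\left(m \right)} = 48$ ($v{\left(m \right)} = 25 - -23 = 25 + \left(-1 + 24\right) = 25 + 23 = 48$)
$v{\left(-50 \right)} - 3313 = 48 - 3313 = -3265$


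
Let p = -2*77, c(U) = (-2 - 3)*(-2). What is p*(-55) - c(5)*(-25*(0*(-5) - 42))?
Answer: -2030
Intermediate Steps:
c(U) = 10 (c(U) = -5*(-2) = 10)
p = -154
p*(-55) - c(5)*(-25*(0*(-5) - 42)) = -154*(-55) - 10*(-25*(0*(-5) - 42)) = 8470 - 10*(-25*(0 - 42)) = 8470 - 10*(-25*(-42)) = 8470 - 10*1050 = 8470 - 1*10500 = 8470 - 10500 = -2030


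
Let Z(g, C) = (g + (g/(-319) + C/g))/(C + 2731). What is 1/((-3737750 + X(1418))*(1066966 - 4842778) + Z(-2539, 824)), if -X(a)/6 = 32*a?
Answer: 2879340255/43596173653600231815826 ≈ 6.6046e-14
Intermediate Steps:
X(a) = -192*a
Z(g, C) = (318*g/319 + C/g)/(2731 + C) (Z(g, C) = (g + (g*(-1/319) + C/g))/(2731 + C) = (g + (-g/319 + C/g))/(2731 + C) = (318*g/319 + C/g)/(2731 + C))
1/((-3737750 + X(1418))*(1066966 - 4842778) + Z(-2539, 824)) = 1/((-3737750 - 192*1418)*(1066966 - 4842778) + (824 + (318/319)*(-2539)²)/((-2539)*(2731 + 824))) = 1/((-3737750 - 272256)*(-3775812) - 1/2539*(824 + (318/319)*6446521)/3555) = 1/(-4010006*(-3775812) - 1/2539*1/3555*(824 + 2049993678/319)) = 1/(15141028774872 - 1/2539*1/3555*2050256534/319) = 1/(15141028774872 - 2050256534/2879340255) = 1/(43596173653600231815826/2879340255) = 2879340255/43596173653600231815826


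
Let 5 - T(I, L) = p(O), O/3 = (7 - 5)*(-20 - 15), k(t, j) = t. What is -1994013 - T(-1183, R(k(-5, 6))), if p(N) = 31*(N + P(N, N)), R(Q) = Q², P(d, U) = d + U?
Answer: -2013548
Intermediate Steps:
P(d, U) = U + d
O = -210 (O = 3*((7 - 5)*(-20 - 15)) = 3*(2*(-35)) = 3*(-70) = -210)
p(N) = 93*N (p(N) = 31*(N + (N + N)) = 31*(N + 2*N) = 31*(3*N) = 93*N)
T(I, L) = 19535 (T(I, L) = 5 - 93*(-210) = 5 - 1*(-19530) = 5 + 19530 = 19535)
-1994013 - T(-1183, R(k(-5, 6))) = -1994013 - 1*19535 = -1994013 - 19535 = -2013548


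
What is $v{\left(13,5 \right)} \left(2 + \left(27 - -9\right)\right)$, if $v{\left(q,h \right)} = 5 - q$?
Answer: $-304$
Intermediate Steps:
$v{\left(13,5 \right)} \left(2 + \left(27 - -9\right)\right) = \left(5 - 13\right) \left(2 + \left(27 - -9\right)\right) = \left(5 - 13\right) \left(2 + \left(27 + 9\right)\right) = - 8 \left(2 + 36\right) = \left(-8\right) 38 = -304$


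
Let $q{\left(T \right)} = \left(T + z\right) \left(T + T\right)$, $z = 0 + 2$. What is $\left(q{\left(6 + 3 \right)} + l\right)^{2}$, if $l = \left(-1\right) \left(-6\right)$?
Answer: $41616$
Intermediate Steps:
$z = 2$
$q{\left(T \right)} = 2 T \left(2 + T\right)$ ($q{\left(T \right)} = \left(T + 2\right) \left(T + T\right) = \left(2 + T\right) 2 T = 2 T \left(2 + T\right)$)
$l = 6$
$\left(q{\left(6 + 3 \right)} + l\right)^{2} = \left(2 \left(6 + 3\right) \left(2 + \left(6 + 3\right)\right) + 6\right)^{2} = \left(2 \cdot 9 \left(2 + 9\right) + 6\right)^{2} = \left(2 \cdot 9 \cdot 11 + 6\right)^{2} = \left(198 + 6\right)^{2} = 204^{2} = 41616$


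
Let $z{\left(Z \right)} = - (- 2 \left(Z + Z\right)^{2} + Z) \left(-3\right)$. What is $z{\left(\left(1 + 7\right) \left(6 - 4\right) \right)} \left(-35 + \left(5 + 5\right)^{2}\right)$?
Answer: $-396240$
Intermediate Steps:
$z{\left(Z \right)} = - 24 Z^{2} + 3 Z$ ($z{\left(Z \right)} = - (- 2 \left(2 Z\right)^{2} + Z) \left(-3\right) = - (- 2 \cdot 4 Z^{2} + Z) \left(-3\right) = - (- 8 Z^{2} + Z) \left(-3\right) = - (Z - 8 Z^{2}) \left(-3\right) = \left(- Z + 8 Z^{2}\right) \left(-3\right) = - 24 Z^{2} + 3 Z$)
$z{\left(\left(1 + 7\right) \left(6 - 4\right) \right)} \left(-35 + \left(5 + 5\right)^{2}\right) = 3 \left(1 + 7\right) \left(6 - 4\right) \left(1 - 8 \left(1 + 7\right) \left(6 - 4\right)\right) \left(-35 + \left(5 + 5\right)^{2}\right) = 3 \cdot 8 \cdot 2 \left(1 - 8 \cdot 8 \cdot 2\right) \left(-35 + 10^{2}\right) = 3 \cdot 16 \left(1 - 128\right) \left(-35 + 100\right) = 3 \cdot 16 \left(1 - 128\right) 65 = 3 \cdot 16 \left(-127\right) 65 = \left(-6096\right) 65 = -396240$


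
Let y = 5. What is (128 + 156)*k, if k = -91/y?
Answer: -25844/5 ≈ -5168.8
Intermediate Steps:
k = -91/5 ≈ -18.200
(128 + 156)*k = (128 + 156)*(-91/5) = 284*(-91/5) = -25844/5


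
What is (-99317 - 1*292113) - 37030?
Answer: -428460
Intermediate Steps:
(-99317 - 1*292113) - 37030 = (-99317 - 292113) - 37030 = -391430 - 37030 = -428460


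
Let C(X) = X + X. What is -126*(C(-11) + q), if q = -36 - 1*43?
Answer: 12726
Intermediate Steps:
C(X) = 2*X
q = -79 (q = -36 - 43 = -79)
-126*(C(-11) + q) = -126*(2*(-11) - 79) = -126*(-22 - 79) = -126*(-101) = 12726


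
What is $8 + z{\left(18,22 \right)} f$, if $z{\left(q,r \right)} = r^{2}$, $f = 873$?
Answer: $422540$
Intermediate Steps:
$8 + z{\left(18,22 \right)} f = 8 + 22^{2} \cdot 873 = 8 + 484 \cdot 873 = 8 + 422532 = 422540$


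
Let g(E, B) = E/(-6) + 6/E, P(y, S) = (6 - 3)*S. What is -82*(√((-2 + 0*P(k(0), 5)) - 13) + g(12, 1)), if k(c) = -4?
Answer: 123 - 82*I*√15 ≈ 123.0 - 317.58*I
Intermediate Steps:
P(y, S) = 3*S
g(E, B) = 6/E - E/6 (g(E, B) = E*(-⅙) + 6/E = -E/6 + 6/E = 6/E - E/6)
-82*(√((-2 + 0*P(k(0), 5)) - 13) + g(12, 1)) = -82*(√((-2 + 0*(3*5)) - 13) + (6/12 - ⅙*12)) = -82*(√((-2 + 0*15) - 13) + (6*(1/12) - 2)) = -82*(√((-2 + 0) - 13) + (½ - 2)) = -82*(√(-2 - 13) - 3/2) = -82*(√(-15) - 3/2) = -82*(I*√15 - 3/2) = -82*(-3/2 + I*√15) = 123 - 82*I*√15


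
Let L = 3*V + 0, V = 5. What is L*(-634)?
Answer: -9510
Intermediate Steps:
L = 15 (L = 3*5 + 0 = 15 + 0 = 15)
L*(-634) = 15*(-634) = -9510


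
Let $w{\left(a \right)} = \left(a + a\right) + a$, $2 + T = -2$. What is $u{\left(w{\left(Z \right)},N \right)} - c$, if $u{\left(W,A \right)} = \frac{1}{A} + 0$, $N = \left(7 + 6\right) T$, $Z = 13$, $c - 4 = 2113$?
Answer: $- \frac{110085}{52} \approx -2117.0$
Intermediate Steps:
$c = 2117$ ($c = 4 + 2113 = 2117$)
$T = -4$ ($T = -2 - 2 = -4$)
$N = -52$ ($N = \left(7 + 6\right) \left(-4\right) = 13 \left(-4\right) = -52$)
$w{\left(a \right)} = 3 a$ ($w{\left(a \right)} = 2 a + a = 3 a$)
$u{\left(W,A \right)} = \frac{1}{A}$
$u{\left(w{\left(Z \right)},N \right)} - c = \frac{1}{-52} - 2117 = - \frac{1}{52} - 2117 = - \frac{110085}{52}$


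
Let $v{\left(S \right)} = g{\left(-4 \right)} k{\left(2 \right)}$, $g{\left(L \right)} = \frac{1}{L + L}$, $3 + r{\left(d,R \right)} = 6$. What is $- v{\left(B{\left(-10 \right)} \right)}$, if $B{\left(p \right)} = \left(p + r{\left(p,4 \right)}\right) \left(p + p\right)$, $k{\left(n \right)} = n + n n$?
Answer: $\frac{3}{4} \approx 0.75$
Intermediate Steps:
$r{\left(d,R \right)} = 3$ ($r{\left(d,R \right)} = -3 + 6 = 3$)
$k{\left(n \right)} = n + n^{2}$
$g{\left(L \right)} = \frac{1}{2 L}$
$B{\left(p \right)} = 2 p \left(3 + p\right)$ ($B{\left(p \right)} = \left(p + 3\right) \left(p + p\right) = \left(3 + p\right) 2 p = 2 p \left(3 + p\right)$)
$v{\left(S \right)} = - \frac{3}{4}$ ($v{\left(S \right)} = \frac{1}{2 \left(-4\right)} 2 \left(1 + 2\right) = \frac{1}{2} \left(- \frac{1}{4}\right) 2 \cdot 3 = \left(- \frac{1}{8}\right) 6 = - \frac{3}{4}$)
$- v{\left(B{\left(-10 \right)} \right)} = \left(-1\right) \left(- \frac{3}{4}\right) = \frac{3}{4}$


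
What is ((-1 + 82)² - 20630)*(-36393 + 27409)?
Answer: 126395896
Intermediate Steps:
((-1 + 82)² - 20630)*(-36393 + 27409) = (81² - 20630)*(-8984) = (6561 - 20630)*(-8984) = -14069*(-8984) = 126395896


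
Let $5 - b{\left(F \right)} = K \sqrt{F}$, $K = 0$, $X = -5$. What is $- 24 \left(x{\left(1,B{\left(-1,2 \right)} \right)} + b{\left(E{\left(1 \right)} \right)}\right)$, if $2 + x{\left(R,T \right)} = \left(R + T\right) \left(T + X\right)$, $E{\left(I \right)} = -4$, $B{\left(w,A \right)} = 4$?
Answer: $48$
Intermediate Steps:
$b{\left(F \right)} = 5$ ($b{\left(F \right)} = 5 - 0 \sqrt{F} = 5 - 0 = 5 + 0 = 5$)
$x{\left(R,T \right)} = -2 + \left(-5 + T\right) \left(R + T\right)$ ($x{\left(R,T \right)} = -2 + \left(R + T\right) \left(T - 5\right) = -2 + \left(R + T\right) \left(-5 + T\right) = -2 + \left(-5 + T\right) \left(R + T\right)$)
$- 24 \left(x{\left(1,B{\left(-1,2 \right)} \right)} + b{\left(E{\left(1 \right)} \right)}\right) = - 24 \left(\left(-2 + 4^{2} - 5 - 20 + 1 \cdot 4\right) + 5\right) = - 24 \left(\left(-2 + 16 - 5 - 20 + 4\right) + 5\right) = - 24 \left(-7 + 5\right) = \left(-24\right) \left(-2\right) = 48$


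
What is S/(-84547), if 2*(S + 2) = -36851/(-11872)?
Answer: 10637/2007483968 ≈ 5.2987e-6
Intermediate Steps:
S = -10637/23744 (S = -2 + (-36851/(-11872))/2 = -2 + (-36851*(-1/11872))/2 = -2 + (½)*(36851/11872) = -2 + 36851/23744 = -10637/23744 ≈ -0.44799)
S/(-84547) = -10637/23744/(-84547) = -10637/23744*(-1/84547) = 10637/2007483968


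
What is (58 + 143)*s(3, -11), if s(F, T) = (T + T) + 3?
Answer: -3819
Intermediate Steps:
s(F, T) = 3 + 2*T (s(F, T) = 2*T + 3 = 3 + 2*T)
(58 + 143)*s(3, -11) = (58 + 143)*(3 + 2*(-11)) = 201*(3 - 22) = 201*(-19) = -3819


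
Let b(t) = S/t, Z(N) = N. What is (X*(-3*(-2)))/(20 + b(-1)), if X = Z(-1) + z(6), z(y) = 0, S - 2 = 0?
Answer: -⅓ ≈ -0.33333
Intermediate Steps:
S = 2 (S = 2 + 0 = 2)
b(t) = 2/t
X = -1 (X = -1 + 0 = -1)
(X*(-3*(-2)))/(20 + b(-1)) = (-(-3)*(-2))/(20 + 2/(-1)) = (-1*6)/(20 + 2*(-1)) = -6/(20 - 2) = -6/18 = -6*1/18 = -⅓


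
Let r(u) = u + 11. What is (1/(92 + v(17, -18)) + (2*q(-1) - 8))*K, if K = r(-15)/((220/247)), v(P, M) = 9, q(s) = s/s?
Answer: 2717/101 ≈ 26.901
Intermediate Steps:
q(s) = 1
r(u) = 11 + u
K = -247/55 (K = (11 - 15)/((220/247)) = -4/(220*(1/247)) = -4/220/247 = -4*247/220 = -247/55 ≈ -4.4909)
(1/(92 + v(17, -18)) + (2*q(-1) - 8))*K = (1/(92 + 9) + (2*1 - 8))*(-247/55) = (1/101 + (2 - 8))*(-247/55) = (1/101 - 6)*(-247/55) = -605/101*(-247/55) = 2717/101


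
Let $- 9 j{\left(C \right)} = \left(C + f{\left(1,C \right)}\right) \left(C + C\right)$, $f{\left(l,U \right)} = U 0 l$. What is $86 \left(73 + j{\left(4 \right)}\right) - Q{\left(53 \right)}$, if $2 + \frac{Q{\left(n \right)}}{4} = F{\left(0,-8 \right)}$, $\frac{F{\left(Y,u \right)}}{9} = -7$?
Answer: $\frac{56090}{9} \approx 6232.2$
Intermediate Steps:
$f{\left(l,U \right)} = 0$ ($f{\left(l,U \right)} = 0 l = 0$)
$F{\left(Y,u \right)} = -63$ ($F{\left(Y,u \right)} = 9 \left(-7\right) = -63$)
$j{\left(C \right)} = - \frac{2 C^{2}}{9}$ ($j{\left(C \right)} = - \frac{\left(C + 0\right) \left(C + C\right)}{9} = - \frac{C 2 C}{9} = - \frac{2 C^{2}}{9}$)
$Q{\left(n \right)} = -260$ ($Q{\left(n \right)} = -8 + 4 \left(-63\right) = -8 - 252 = -260$)
$86 \left(73 + j{\left(4 \right)}\right) - Q{\left(53 \right)} = 86 \left(73 - \frac{2 \cdot 4^{2}}{9}\right) - -260 = 86 \left(73 - \frac{32}{9}\right) + 260 = 86 \cdot \frac{625}{9} + 260 = \frac{53750}{9} + 260 = \frac{56090}{9}$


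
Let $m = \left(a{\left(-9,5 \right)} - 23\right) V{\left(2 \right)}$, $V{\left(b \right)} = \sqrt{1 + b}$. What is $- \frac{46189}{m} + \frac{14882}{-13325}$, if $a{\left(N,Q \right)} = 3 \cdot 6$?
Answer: $- \frac{14882}{13325} + \frac{46189 \sqrt{3}}{15} \approx 5332.3$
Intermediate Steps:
$a{\left(N,Q \right)} = 18$
$m = - 5 \sqrt{3}$ ($m = \left(18 - 23\right) \sqrt{1 + 2} = - 5 \sqrt{3} \approx -8.6602$)
$- \frac{46189}{m} + \frac{14882}{-13325} = - \frac{46189}{\left(-5\right) \sqrt{3}} + \frac{14882}{-13325} = - 46189 \left(- \frac{\sqrt{3}}{15}\right) + 14882 \left(- \frac{1}{13325}\right) = \frac{46189 \sqrt{3}}{15} - \frac{14882}{13325} = - \frac{14882}{13325} + \frac{46189 \sqrt{3}}{15}$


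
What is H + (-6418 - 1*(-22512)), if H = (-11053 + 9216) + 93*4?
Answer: 14629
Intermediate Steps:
H = -1465 (H = -1837 + 372 = -1465)
H + (-6418 - 1*(-22512)) = -1465 + (-6418 - 1*(-22512)) = -1465 + (-6418 + 22512) = -1465 + 16094 = 14629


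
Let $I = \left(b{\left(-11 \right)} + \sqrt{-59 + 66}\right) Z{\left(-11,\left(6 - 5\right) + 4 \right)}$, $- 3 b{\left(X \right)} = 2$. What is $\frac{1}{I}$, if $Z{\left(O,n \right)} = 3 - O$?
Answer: $\frac{3}{413} + \frac{9 \sqrt{7}}{826} \approx 0.036092$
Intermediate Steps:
$b{\left(X \right)} = - \frac{2}{3}$ ($b{\left(X \right)} = \left(- \frac{1}{3}\right) 2 = - \frac{2}{3}$)
$I = - \frac{28}{3} + 14 \sqrt{7}$ ($I = \left(- \frac{2}{3} + \sqrt{-59 + 66}\right) \left(3 - -11\right) = \left(- \frac{2}{3} + \sqrt{7}\right) \left(3 + 11\right) = \left(- \frac{2}{3} + \sqrt{7}\right) 14 = - \frac{28}{3} + 14 \sqrt{7} \approx 27.707$)
$\frac{1}{I} = \frac{1}{- \frac{28}{3} + 14 \sqrt{7}}$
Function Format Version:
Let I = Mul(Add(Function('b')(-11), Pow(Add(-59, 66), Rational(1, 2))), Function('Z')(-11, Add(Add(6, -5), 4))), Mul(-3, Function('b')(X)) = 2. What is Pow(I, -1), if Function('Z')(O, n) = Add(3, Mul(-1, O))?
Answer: Add(Rational(3, 413), Mul(Rational(9, 826), Pow(7, Rational(1, 2)))) ≈ 0.036092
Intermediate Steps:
Function('b')(X) = Rational(-2, 3) (Function('b')(X) = Mul(Rational(-1, 3), 2) = Rational(-2, 3))
I = Add(Rational(-28, 3), Mul(14, Pow(7, Rational(1, 2)))) (I = Mul(Add(Rational(-2, 3), Pow(Add(-59, 66), Rational(1, 2))), Add(3, Mul(-1, -11))) = Mul(Add(Rational(-2, 3), Pow(7, Rational(1, 2))), Add(3, 11)) = Mul(Add(Rational(-2, 3), Pow(7, Rational(1, 2))), 14) = Add(Rational(-28, 3), Mul(14, Pow(7, Rational(1, 2)))) ≈ 27.707)
Pow(I, -1) = Pow(Add(Rational(-28, 3), Mul(14, Pow(7, Rational(1, 2)))), -1)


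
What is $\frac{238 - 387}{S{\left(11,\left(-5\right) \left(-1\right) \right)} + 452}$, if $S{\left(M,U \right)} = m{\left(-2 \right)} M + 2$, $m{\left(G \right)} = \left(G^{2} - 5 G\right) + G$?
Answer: $- \frac{149}{586} \approx -0.25427$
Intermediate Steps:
$m{\left(G \right)} = G^{2} - 4 G$
$S{\left(M,U \right)} = 2 + 12 M$ ($S{\left(M,U \right)} = - 2 \left(-4 - 2\right) M + 2 = \left(-2\right) \left(-6\right) M + 2 = 12 M + 2 = 2 + 12 M$)
$\frac{238 - 387}{S{\left(11,\left(-5\right) \left(-1\right) \right)} + 452} = \frac{238 - 387}{\left(2 + 12 \cdot 11\right) + 452} = - \frac{149}{\left(2 + 132\right) + 452} = - \frac{149}{134 + 452} = - \frac{149}{586}$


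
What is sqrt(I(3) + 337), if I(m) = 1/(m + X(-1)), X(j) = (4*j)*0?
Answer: 2*sqrt(759)/3 ≈ 18.367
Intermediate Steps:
X(j) = 0
I(m) = 1/m (I(m) = 1/(m + 0) = 1/m)
sqrt(I(3) + 337) = sqrt(1/3 + 337) = sqrt(1012/3) = 2*sqrt(759)/3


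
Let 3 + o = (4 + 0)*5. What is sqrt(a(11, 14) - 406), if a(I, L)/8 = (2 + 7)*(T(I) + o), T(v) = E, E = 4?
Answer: sqrt(1106) ≈ 33.257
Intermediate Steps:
o = 17 (o = -3 + (4 + 0)*5 = -3 + 4*5 = -3 + 20 = 17)
T(v) = 4
a(I, L) = 1512 (a(I, L) = 8*((2 + 7)*(4 + 17)) = 8*(9*21) = 8*189 = 1512)
sqrt(a(11, 14) - 406) = sqrt(1512 - 406) = sqrt(1106)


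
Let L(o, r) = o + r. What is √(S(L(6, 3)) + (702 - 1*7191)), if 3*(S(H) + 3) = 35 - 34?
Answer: 5*I*√2337/3 ≈ 80.571*I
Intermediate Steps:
S(H) = -8/3 (S(H) = -3 + (35 - 34)/3 = -3 + (⅓)*1 = -3 + ⅓ = -8/3)
√(S(L(6, 3)) + (702 - 1*7191)) = √(-8/3 + (702 - 1*7191)) = √(-8/3 + (702 - 7191)) = √(-8/3 - 6489) = √(-19475/3) = 5*I*√2337/3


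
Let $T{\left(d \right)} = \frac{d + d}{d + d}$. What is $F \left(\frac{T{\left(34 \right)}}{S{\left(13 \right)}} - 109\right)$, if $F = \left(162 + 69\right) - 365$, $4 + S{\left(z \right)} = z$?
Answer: $\frac{131320}{9} \approx 14591.0$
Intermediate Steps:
$T{\left(d \right)} = 1$ ($T{\left(d \right)} = \frac{2 d}{2 d} = 2 d \frac{1}{2 d} = 1$)
$S{\left(z \right)} = -4 + z$
$F = -134$ ($F = 231 - 365 = -134$)
$F \left(\frac{T{\left(34 \right)}}{S{\left(13 \right)}} - 109\right) = - 134 \left(1 \frac{1}{-4 + 13} - 109\right) = - 134 \left(1 \cdot \frac{1}{9} - 109\right) = - 134 \left(\frac{1}{9} - 109\right) = \left(-134\right) \left(- \frac{980}{9}\right) = \frac{131320}{9}$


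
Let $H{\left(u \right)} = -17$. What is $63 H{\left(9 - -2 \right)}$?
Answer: $-1071$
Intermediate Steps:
$63 H{\left(9 - -2 \right)} = 63 \left(-17\right) = -1071$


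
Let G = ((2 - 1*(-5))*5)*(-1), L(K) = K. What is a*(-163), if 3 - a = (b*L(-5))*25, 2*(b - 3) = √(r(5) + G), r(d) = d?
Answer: -61614 - 20375*I*√30/2 ≈ -61614.0 - 55799.0*I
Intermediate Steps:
G = -35 (G = ((2 + 5)*5)*(-1) = (7*5)*(-1) = 35*(-1) = -35)
b = 3 + I*√30/2 (b = 3 + √(5 - 35)/2 = 3 + √(-30)/2 = 3 + (I*√30)/2 = 3 + I*√30/2 ≈ 3.0 + 2.7386*I)
a = 378 + 125*I*√30/2 (a = 3 - (3 + I*√30/2)*(-5)*25 = 3 - (-15 - 5*I*√30/2)*25 = 3 - (-375 - 125*I*√30/2) = 3 + (375 + 125*I*√30/2) = 378 + 125*I*√30/2 ≈ 378.0 + 342.33*I)
a*(-163) = (378 + 125*I*√30/2)*(-163) = -61614 - 20375*I*√30/2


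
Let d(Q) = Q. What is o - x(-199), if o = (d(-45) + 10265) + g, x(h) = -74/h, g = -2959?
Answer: 1444865/199 ≈ 7260.6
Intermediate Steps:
o = 7261 (o = (-45 + 10265) - 2959 = 10220 - 2959 = 7261)
o - x(-199) = 7261 - (-74)/(-199) = 7261 - (-74)*(-1)/199 = 7261 - 1*74/199 = 7261 - 74/199 = 1444865/199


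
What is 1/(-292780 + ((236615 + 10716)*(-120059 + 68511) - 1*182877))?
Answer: -1/12749894045 ≈ -7.8432e-11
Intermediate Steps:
1/(-292780 + ((236615 + 10716)*(-120059 + 68511) - 1*182877)) = 1/(-292780 + (247331*(-51548) - 182877)) = 1/(-292780 + (-12749418388 - 182877)) = 1/(-292780 - 12749601265) = 1/(-12749894045) = -1/12749894045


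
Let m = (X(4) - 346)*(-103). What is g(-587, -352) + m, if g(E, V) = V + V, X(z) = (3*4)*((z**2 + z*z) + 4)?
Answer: -9562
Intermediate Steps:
X(z) = 48 + 24*z**2 (X(z) = 12*((z**2 + z**2) + 4) = 12*(2*z**2 + 4) = 12*(4 + 2*z**2) = 48 + 24*z**2)
g(E, V) = 2*V
m = -8858 (m = ((48 + 24*4**2) - 346)*(-103) = ((48 + 24*16) - 346)*(-103) = ((48 + 384) - 346)*(-103) = (432 - 346)*(-103) = 86*(-103) = -8858)
g(-587, -352) + m = 2*(-352) - 8858 = -704 - 8858 = -9562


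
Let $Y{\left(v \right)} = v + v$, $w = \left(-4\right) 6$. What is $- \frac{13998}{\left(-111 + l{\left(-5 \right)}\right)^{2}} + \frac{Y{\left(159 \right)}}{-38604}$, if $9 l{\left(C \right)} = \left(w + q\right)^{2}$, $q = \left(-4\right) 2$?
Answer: $- \frac{7295146817}{4021250} \approx -1814.1$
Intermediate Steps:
$w = -24$
$q = -8$
$l{\left(C \right)} = \frac{1024}{9}$ ($l{\left(C \right)} = \frac{\left(-24 - 8\right)^{2}}{9} = \frac{\left(-32\right)^{2}}{9} = \frac{1}{9} \cdot 1024 = \frac{1024}{9}$)
$Y{\left(v \right)} = 2 v$
$- \frac{13998}{\left(-111 + l{\left(-5 \right)}\right)^{2}} + \frac{Y{\left(159 \right)}}{-38604} = - \frac{13998}{\left(-111 + \frac{1024}{9}\right)^{2}} + \frac{2 \cdot 159}{-38604} = - \frac{13998}{\left(\frac{25}{9}\right)^{2}} + 318 \left(- \frac{1}{38604}\right) = - \frac{13998}{\frac{625}{81}} - \frac{53}{6434} = \left(-13998\right) \frac{81}{625} - \frac{53}{6434} = - \frac{1133838}{625} - \frac{53}{6434} = - \frac{7295146817}{4021250}$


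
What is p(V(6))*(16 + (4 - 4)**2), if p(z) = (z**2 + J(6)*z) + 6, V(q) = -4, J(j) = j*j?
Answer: -1952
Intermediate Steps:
J(j) = j**2
p(z) = 6 + z**2 + 36*z (p(z) = (z**2 + 6**2*z) + 6 = (z**2 + 36*z) + 6 = 6 + z**2 + 36*z)
p(V(6))*(16 + (4 - 4)**2) = (6 + (-4)**2 + 36*(-4))*(16 + (4 - 4)**2) = (6 + 16 - 144)*(16 + 0**2) = -122*(16 + 0) = -122*16 = -1952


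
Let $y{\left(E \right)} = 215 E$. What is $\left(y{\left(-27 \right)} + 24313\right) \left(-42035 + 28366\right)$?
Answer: $-252985852$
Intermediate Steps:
$\left(y{\left(-27 \right)} + 24313\right) \left(-42035 + 28366\right) = \left(215 \left(-27\right) + 24313\right) \left(-42035 + 28366\right) = \left(-5805 + 24313\right) \left(-13669\right) = 18508 \left(-13669\right) = -252985852$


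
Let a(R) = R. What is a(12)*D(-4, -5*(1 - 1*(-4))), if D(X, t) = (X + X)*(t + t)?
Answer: 4800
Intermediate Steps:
D(X, t) = 4*X*t (D(X, t) = (2*X)*(2*t) = 4*X*t)
a(12)*D(-4, -5*(1 - 1*(-4))) = 12*(4*(-4)*(-5*(1 - 1*(-4)))) = 12*(4*(-4)*(-5*(1 + 4))) = 12*(4*(-4)*(-5*5)) = 12*(4*(-4)*(-25)) = 12*400 = 4800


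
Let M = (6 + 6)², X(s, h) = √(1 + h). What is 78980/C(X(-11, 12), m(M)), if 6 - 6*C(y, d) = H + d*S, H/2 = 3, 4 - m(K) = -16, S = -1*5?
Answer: 23694/5 ≈ 4738.8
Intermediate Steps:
M = 144 (M = 12² = 144)
S = -5
m(K) = 20 (m(K) = 4 - 1*(-16) = 4 + 16 = 20)
H = 6 (H = 2*3 = 6)
C(y, d) = 5*d/6 (C(y, d) = 1 - (6 + d*(-5))/6 = 1 - (6 - 5*d)/6 = 1 + (-1 + 5*d/6) = 5*d/6)
78980/C(X(-11, 12), m(M)) = 78980/(((⅚)*20)) = 78980/(50/3) = 78980*(3/50) = 23694/5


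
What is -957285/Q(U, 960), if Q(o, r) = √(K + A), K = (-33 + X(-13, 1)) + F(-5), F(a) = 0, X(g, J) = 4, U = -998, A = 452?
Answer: -319095*√47/47 ≈ -46545.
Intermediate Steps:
K = -29 (K = (-33 + 4) + 0 = -29 + 0 = -29)
Q(o, r) = 3*√47 (Q(o, r) = √(-29 + 452) = √423 = 3*√47)
-957285/Q(U, 960) = -957285*√47/141 = -319095*√47/47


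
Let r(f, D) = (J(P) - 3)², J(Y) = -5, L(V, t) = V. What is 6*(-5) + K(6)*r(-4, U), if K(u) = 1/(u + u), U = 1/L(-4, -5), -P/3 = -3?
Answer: -74/3 ≈ -24.667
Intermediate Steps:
P = 9 (P = -3*(-3) = 9)
U = -¼ (U = 1/(-4) = -¼ ≈ -0.25000)
r(f, D) = 64 (r(f, D) = (-5 - 3)² = (-8)² = 64)
K(u) = 1/(2*u)
6*(-5) + K(6)*r(-4, U) = 6*(-5) + ((½)/6)*64 = -30 + ((½)*(⅙))*64 = -30 + (1/12)*64 = -30 + 16/3 = -74/3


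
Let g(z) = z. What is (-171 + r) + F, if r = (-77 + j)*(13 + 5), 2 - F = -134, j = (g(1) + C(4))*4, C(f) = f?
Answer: -1061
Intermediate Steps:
j = 20 (j = (1 + 4)*4 = 5*4 = 20)
F = 136 (F = 2 - 1*(-134) = 2 + 134 = 136)
r = -1026 (r = (-77 + 20)*(13 + 5) = -57*18 = -1026)
(-171 + r) + F = (-171 - 1026) + 136 = -1197 + 136 = -1061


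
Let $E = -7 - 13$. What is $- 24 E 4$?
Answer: $1920$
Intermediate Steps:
$E = -20$
$- 24 E 4 = - 24 \left(-20\right) 4 = - \left(-480\right) 4 = \left(-1\right) \left(-1920\right) = 1920$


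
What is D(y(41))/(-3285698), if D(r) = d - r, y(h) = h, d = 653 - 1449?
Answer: 837/3285698 ≈ 0.00025474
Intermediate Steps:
d = -796
D(r) = -796 - r
D(y(41))/(-3285698) = (-796 - 1*41)/(-3285698) = (-796 - 41)*(-1/3285698) = -837*(-1/3285698) = 837/3285698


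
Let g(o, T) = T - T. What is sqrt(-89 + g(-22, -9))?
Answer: I*sqrt(89) ≈ 9.434*I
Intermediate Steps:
g(o, T) = 0
sqrt(-89 + g(-22, -9)) = sqrt(-89 + 0) = sqrt(-89) = I*sqrt(89)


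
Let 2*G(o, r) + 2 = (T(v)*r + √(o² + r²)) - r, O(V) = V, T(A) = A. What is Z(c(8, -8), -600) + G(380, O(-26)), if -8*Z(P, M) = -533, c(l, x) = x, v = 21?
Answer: -1555/8 + √36269 ≈ -3.9308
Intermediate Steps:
Z(P, M) = 533/8 (Z(P, M) = -⅛*(-533) = 533/8)
G(o, r) = -1 + √(o² + r²)/2 + 10*r (G(o, r) = -1 + ((21*r + √(o² + r²)) - r)/2 = -1 + ((√(o² + r²) + 21*r) - r)/2 = -1 + (√(o² + r²) + 20*r)/2 = -1 + (√(o² + r²)/2 + 10*r) = -1 + √(o² + r²)/2 + 10*r)
Z(c(8, -8), -600) + G(380, O(-26)) = 533/8 + (-1 + √(380² + (-26)²)/2 + 10*(-26)) = 533/8 + (-1 + √(144400 + 676)/2 - 260) = 533/8 + (-1 + √145076/2 - 260) = 533/8 + (-1 + (2*√36269)/2 - 260) = 533/8 + (-1 + √36269 - 260) = 533/8 + (-261 + √36269) = -1555/8 + √36269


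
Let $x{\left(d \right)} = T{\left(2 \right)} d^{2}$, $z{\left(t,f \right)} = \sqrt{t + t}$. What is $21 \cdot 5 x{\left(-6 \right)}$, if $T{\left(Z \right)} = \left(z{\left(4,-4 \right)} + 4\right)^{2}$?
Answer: $90720 + 60480 \sqrt{2} \approx 1.7625 \cdot 10^{5}$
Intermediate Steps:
$z{\left(t,f \right)} = \sqrt{2} \sqrt{t}$ ($z{\left(t,f \right)} = \sqrt{2 t} = \sqrt{2} \sqrt{t}$)
$T{\left(Z \right)} = \left(4 + 2 \sqrt{2}\right)^{2}$ ($T{\left(Z \right)} = \left(\sqrt{2} \sqrt{4} + 4\right)^{2} = \left(\sqrt{2} \cdot 2 + 4\right)^{2} = \left(2 \sqrt{2} + 4\right)^{2} = \left(4 + 2 \sqrt{2}\right)^{2}$)
$x{\left(d \right)} = d^{2} \left(24 + 16 \sqrt{2}\right)$ ($x{\left(d \right)} = \left(24 + 16 \sqrt{2}\right) d^{2} = d^{2} \left(24 + 16 \sqrt{2}\right)$)
$21 \cdot 5 x{\left(-6 \right)} = 21 \cdot 5 \cdot 4 \left(-6\right)^{2} \left(2 + \sqrt{2}\right)^{2} = 105 \cdot 4 \cdot 36 \left(2 + \sqrt{2}\right)^{2} = 105 \cdot 144 \left(2 + \sqrt{2}\right)^{2} = 15120 \left(2 + \sqrt{2}\right)^{2}$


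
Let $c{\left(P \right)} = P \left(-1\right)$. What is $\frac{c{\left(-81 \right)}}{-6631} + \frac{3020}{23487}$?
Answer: $\frac{18123173}{155742297} \approx 0.11637$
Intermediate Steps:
$c{\left(P \right)} = - P$
$\frac{c{\left(-81 \right)}}{-6631} + \frac{3020}{23487} = \frac{\left(-1\right) \left(-81\right)}{-6631} + \frac{3020}{23487} = 81 \left(- \frac{1}{6631}\right) + 3020 \cdot \frac{1}{23487} = - \frac{81}{6631} + \frac{3020}{23487} = \frac{18123173}{155742297}$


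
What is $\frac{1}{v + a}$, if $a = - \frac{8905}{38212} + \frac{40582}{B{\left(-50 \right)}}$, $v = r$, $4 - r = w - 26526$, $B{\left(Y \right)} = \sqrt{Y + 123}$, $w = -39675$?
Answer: $\frac{7056862564575180}{464793210934587626369} - \frac{59256089101408 \sqrt{73}}{464793210934587626369} \approx 1.4094 \cdot 10^{-5}$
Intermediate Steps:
$B{\left(Y \right)} = \sqrt{123 + Y}$
$r = 66205$ ($r = 4 - \left(-39675 - 26526\right) = 4 - -66201 = 4 + 66201 = 66205$)
$v = 66205$
$a = - \frac{8905}{38212} + \frac{40582 \sqrt{73}}{73}$ ($a = - \frac{8905}{38212} + \frac{40582}{\sqrt{123 - 50}} = \left(-8905\right) \frac{1}{38212} + \frac{40582}{\sqrt{73}} = - \frac{8905}{38212} + 40582 \frac{\sqrt{73}}{73} = - \frac{8905}{38212} + \frac{40582 \sqrt{73}}{73} \approx 4749.5$)
$\frac{1}{v + a} = \frac{1}{66205 - \left(\frac{8905}{38212} - \frac{40582 \sqrt{73}}{73}\right)} = \frac{1}{\frac{2529816555}{38212} + \frac{40582 \sqrt{73}}{73}}$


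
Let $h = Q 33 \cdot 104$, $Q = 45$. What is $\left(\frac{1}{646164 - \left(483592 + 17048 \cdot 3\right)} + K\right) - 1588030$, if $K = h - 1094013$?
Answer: $- \frac{281645747083}{111428} \approx -2.5276 \cdot 10^{6}$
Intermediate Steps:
$h = 154440$ ($h = 45 \cdot 33 \cdot 104 = 1485 \cdot 104 = 154440$)
$K = -939573$ ($K = 154440 - 1094013 = -939573$)
$\left(\frac{1}{646164 - \left(483592 + 17048 \cdot 3\right)} + K\right) - 1588030 = \left(\frac{1}{646164 - \left(483592 + 17048 \cdot 3\right)} - 939573\right) - 1588030 = \left(\frac{1}{646164 - 534736} - 939573\right) - 1588030 = \left(\frac{1}{111428} - 939573\right) - 1588030 = - \frac{104694740243}{111428} - 1588030 = - \frac{281645747083}{111428}$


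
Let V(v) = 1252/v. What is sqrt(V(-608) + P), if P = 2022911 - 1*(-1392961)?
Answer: sqrt(19730064778)/76 ≈ 1848.2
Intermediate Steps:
P = 3415872 (P = 2022911 + 1392961 = 3415872)
sqrt(V(-608) + P) = sqrt(1252/(-608) + 3415872) = sqrt(1252*(-1/608) + 3415872) = sqrt(-313/152 + 3415872) = sqrt(519212231/152) = sqrt(19730064778)/76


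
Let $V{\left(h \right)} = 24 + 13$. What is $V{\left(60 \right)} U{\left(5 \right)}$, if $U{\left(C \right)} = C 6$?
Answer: $1110$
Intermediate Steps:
$U{\left(C \right)} = 6 C$
$V{\left(h \right)} = 37$
$V{\left(60 \right)} U{\left(5 \right)} = 37 \cdot 6 \cdot 5 = 37 \cdot 30 = 1110$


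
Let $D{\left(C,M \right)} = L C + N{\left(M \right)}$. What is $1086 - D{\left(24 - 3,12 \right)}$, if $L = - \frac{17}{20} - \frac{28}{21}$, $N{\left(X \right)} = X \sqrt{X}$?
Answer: $\frac{22637}{20} - 24 \sqrt{3} \approx 1090.3$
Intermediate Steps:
$N{\left(X \right)} = X^{\frac{3}{2}}$
$L = - \frac{131}{60}$ ($L = \left(-17\right) \frac{1}{20} - \frac{4}{3} = - \frac{17}{20} - \frac{4}{3} = - \frac{131}{60} \approx -2.1833$)
$D{\left(C,M \right)} = M^{\frac{3}{2}} - \frac{131 C}{60}$ ($D{\left(C,M \right)} = - \frac{131 C}{60} + M^{\frac{3}{2}} = M^{\frac{3}{2}} - \frac{131 C}{60}$)
$1086 - D{\left(24 - 3,12 \right)} = 1086 - \left(12^{\frac{3}{2}} - \frac{131 \left(24 - 3\right)}{60}\right) = 1086 - \left(24 \sqrt{3} - \frac{917}{20}\right) = 1086 - \left(- \frac{917}{20} + 24 \sqrt{3}\right) = 1086 + \left(\frac{917}{20} - 24 \sqrt{3}\right) = \frac{22637}{20} - 24 \sqrt{3}$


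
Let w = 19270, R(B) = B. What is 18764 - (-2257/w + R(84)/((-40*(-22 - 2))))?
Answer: 2892662807/154160 ≈ 18764.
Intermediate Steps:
18764 - (-2257/w + R(84)/((-40*(-22 - 2)))) = 18764 - (-2257/19270 + 84/((-40*(-22 - 2)))) = 18764 - (-2257*1/19270 + 84/((-40*(-24)))) = 18764 - (-2257/19270 + 84/960) = 18764 - (-2257/19270 + 84*(1/960)) = 18764 - (-2257/19270 + 7/80) = 18764 - 1*(-4567/154160) = 18764 + 4567/154160 = 2892662807/154160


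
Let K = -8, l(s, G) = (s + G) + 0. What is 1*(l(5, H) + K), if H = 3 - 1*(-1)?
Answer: 1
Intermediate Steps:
H = 4 (H = 3 + 1 = 4)
l(s, G) = G + s (l(s, G) = (G + s) + 0 = G + s)
1*(l(5, H) + K) = 1*((4 + 5) - 8) = 1*(9 - 8) = 1*1 = 1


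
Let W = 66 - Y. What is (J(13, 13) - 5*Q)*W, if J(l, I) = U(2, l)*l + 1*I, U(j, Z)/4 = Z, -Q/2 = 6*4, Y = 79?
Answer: -12077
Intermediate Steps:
Q = -48 (Q = -12*4 = -2*24 = -48)
U(j, Z) = 4*Z
W = -13 (W = 66 - 1*79 = 66 - 79 = -13)
J(l, I) = I + 4*l² (J(l, I) = (4*l)*l + 1*I = 4*l² + I = I + 4*l²)
(J(13, 13) - 5*Q)*W = ((13 + 4*13²) - 5*(-48))*(-13) = ((13 + 4*169) + 240)*(-13) = ((13 + 676) + 240)*(-13) = (689 + 240)*(-13) = 929*(-13) = -12077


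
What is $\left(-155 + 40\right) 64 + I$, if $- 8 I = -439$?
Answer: $- \frac{58441}{8} \approx -7305.1$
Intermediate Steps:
$I = \frac{439}{8}$ ($I = \left(- \frac{1}{8}\right) \left(-439\right) = \frac{439}{8} \approx 54.875$)
$\left(-155 + 40\right) 64 + I = \left(-155 + 40\right) 64 + \frac{439}{8} = \left(-115\right) 64 + \frac{439}{8} = -7360 + \frac{439}{8} = - \frac{58441}{8}$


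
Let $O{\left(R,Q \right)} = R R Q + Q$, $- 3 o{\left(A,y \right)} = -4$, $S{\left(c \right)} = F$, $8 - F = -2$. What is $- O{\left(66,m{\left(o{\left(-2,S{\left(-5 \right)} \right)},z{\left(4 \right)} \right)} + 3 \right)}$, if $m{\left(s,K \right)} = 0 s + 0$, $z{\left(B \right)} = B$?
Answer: $-13071$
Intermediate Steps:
$F = 10$ ($F = 8 - -2 = 8 + 2 = 10$)
$S{\left(c \right)} = 10$
$o{\left(A,y \right)} = \frac{4}{3}$ ($o{\left(A,y \right)} = \left(- \frac{1}{3}\right) \left(-4\right) = \frac{4}{3}$)
$m{\left(s,K \right)} = 0$ ($m{\left(s,K \right)} = 0 + 0 = 0$)
$O{\left(R,Q \right)} = Q + Q R^{2}$ ($O{\left(R,Q \right)} = R^{2} Q + Q = Q R^{2} + Q = Q + Q R^{2}$)
$- O{\left(66,m{\left(o{\left(-2,S{\left(-5 \right)} \right)},z{\left(4 \right)} \right)} + 3 \right)} = - \left(0 + 3\right) \left(1 + 66^{2}\right) = - 3 \left(1 + 4356\right) = - 3 \cdot 4357 = \left(-1\right) 13071 = -13071$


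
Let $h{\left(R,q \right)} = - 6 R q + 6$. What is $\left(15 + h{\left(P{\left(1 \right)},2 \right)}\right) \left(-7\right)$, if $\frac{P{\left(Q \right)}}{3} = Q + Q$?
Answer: $357$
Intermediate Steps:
$P{\left(Q \right)} = 6 Q$ ($P{\left(Q \right)} = 3 \left(Q + Q\right) = 3 \cdot 2 Q = 6 Q$)
$h{\left(R,q \right)} = 6 - 6 R q$ ($h{\left(R,q \right)} = - 6 R q + 6 = 6 - 6 R q$)
$\left(15 + h{\left(P{\left(1 \right)},2 \right)}\right) \left(-7\right) = \left(15 + \left(6 - 6 \cdot 6 \cdot 1 \cdot 2\right)\right) \left(-7\right) = \left(15 + \left(6 - 36 \cdot 2\right)\right) \left(-7\right) = \left(15 + \left(6 - 72\right)\right) \left(-7\right) = \left(15 - 66\right) \left(-7\right) = \left(-51\right) \left(-7\right) = 357$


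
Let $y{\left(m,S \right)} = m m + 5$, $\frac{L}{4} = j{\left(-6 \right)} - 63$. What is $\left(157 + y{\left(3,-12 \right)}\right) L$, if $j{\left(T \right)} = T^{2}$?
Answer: $-18468$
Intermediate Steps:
$L = -108$ ($L = 4 \left(\left(-6\right)^{2} - 63\right) = 4 \left(36 - 63\right) = 4 \left(-27\right) = -108$)
$y{\left(m,S \right)} = 5 + m^{2}$ ($y{\left(m,S \right)} = m^{2} + 5 = 5 + m^{2}$)
$\left(157 + y{\left(3,-12 \right)}\right) L = \left(157 + \left(5 + 3^{2}\right)\right) \left(-108\right) = \left(157 + \left(5 + 9\right)\right) \left(-108\right) = \left(157 + 14\right) \left(-108\right) = 171 \left(-108\right) = -18468$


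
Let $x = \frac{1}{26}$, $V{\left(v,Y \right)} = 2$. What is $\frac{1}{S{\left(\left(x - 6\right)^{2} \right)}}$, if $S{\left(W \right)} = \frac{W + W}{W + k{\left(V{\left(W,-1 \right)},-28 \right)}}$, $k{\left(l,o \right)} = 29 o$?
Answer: $- \frac{524887}{48050} \approx -10.924$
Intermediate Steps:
$x = \frac{1}{26} \approx 0.038462$
$S{\left(W \right)} = \frac{2 W}{-812 + W}$ ($S{\left(W \right)} = \frac{W + W}{W + 29 \left(-28\right)} = \frac{2 W}{W - 812} = \frac{2 W}{-812 + W}$)
$\frac{1}{S{\left(\left(x - 6\right)^{2} \right)}} = \frac{1}{2 \left(\frac{1}{26} - 6\right)^{2} \frac{1}{-812 + \left(\frac{1}{26} - 6\right)^{2}}} = \frac{1}{2 \left(- \frac{155}{26}\right)^{2} \frac{1}{-812 + \left(- \frac{155}{26}\right)^{2}}} = \frac{1}{2 \cdot \frac{24025}{676} \frac{1}{-812 + \frac{24025}{676}}} = \frac{1}{2 \cdot \frac{24025}{676} \frac{1}{- \frac{524887}{676}}} = \frac{1}{2 \cdot \frac{24025}{676} \left(- \frac{676}{524887}\right)} = \frac{1}{- \frac{48050}{524887}} = - \frac{524887}{48050}$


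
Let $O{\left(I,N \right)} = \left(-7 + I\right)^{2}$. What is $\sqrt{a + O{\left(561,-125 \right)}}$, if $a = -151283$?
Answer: $\sqrt{155633} \approx 394.5$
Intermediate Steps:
$\sqrt{a + O{\left(561,-125 \right)}} = \sqrt{-151283 + \left(-7 + 561\right)^{2}} = \sqrt{-151283 + 554^{2}} = \sqrt{-151283 + 306916} = \sqrt{155633}$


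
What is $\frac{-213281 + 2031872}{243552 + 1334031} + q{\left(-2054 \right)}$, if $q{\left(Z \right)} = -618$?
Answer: $- \frac{324375901}{525861} \approx -616.85$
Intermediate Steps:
$\frac{-213281 + 2031872}{243552 + 1334031} + q{\left(-2054 \right)} = \frac{-213281 + 2031872}{243552 + 1334031} - 618 = \frac{1818591}{1577583} - 618 = 1818591 \cdot \frac{1}{1577583} - 618 = \frac{606197}{525861} - 618 = - \frac{324375901}{525861}$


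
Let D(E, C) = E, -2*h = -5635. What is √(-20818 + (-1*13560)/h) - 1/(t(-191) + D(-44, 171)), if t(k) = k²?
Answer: -1/36437 + I*√539748130/161 ≈ -2.7445e-5 + 144.3*I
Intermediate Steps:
h = 5635/2 (h = -½*(-5635) = 5635/2 ≈ 2817.5)
√(-20818 + (-1*13560)/h) - 1/(t(-191) + D(-44, 171)) = √(-20818 + (-1*13560)/(5635/2)) - 1/((-191)² - 44) = √(-20818 - 13560*2/5635) - 1/(36481 - 44) = √(-20818 - 5424/1127) - 1/36437 = √(-23467310/1127) - 1*1/36437 = I*√539748130/161 - 1/36437 = -1/36437 + I*√539748130/161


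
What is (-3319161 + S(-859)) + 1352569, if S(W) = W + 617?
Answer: -1966834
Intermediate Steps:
S(W) = 617 + W
(-3319161 + S(-859)) + 1352569 = (-3319161 + (617 - 859)) + 1352569 = (-3319161 - 242) + 1352569 = -3319403 + 1352569 = -1966834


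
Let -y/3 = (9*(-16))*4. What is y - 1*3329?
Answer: -1601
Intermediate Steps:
y = 1728 (y = -3*9*(-16)*4 = -(-432)*4 = -3*(-576) = 1728)
y - 1*3329 = 1728 - 1*3329 = 1728 - 3329 = -1601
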